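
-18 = -18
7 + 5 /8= 7.62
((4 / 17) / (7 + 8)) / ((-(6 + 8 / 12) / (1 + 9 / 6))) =-1 / 170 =-0.01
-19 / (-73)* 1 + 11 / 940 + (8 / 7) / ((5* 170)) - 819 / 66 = -5450391659 / 449117900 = -12.14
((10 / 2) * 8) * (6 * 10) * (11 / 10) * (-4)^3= -168960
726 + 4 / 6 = 2180 / 3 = 726.67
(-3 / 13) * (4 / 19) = -12 / 247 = -0.05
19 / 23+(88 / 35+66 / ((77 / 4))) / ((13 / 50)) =3813 / 161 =23.68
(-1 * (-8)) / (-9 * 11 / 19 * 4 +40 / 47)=-1786 / 4463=-0.40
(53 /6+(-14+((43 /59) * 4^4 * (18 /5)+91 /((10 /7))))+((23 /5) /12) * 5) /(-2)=-863907 /2360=-366.06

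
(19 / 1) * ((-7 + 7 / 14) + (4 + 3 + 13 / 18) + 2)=551 / 9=61.22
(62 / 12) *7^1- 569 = -3197 / 6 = -532.83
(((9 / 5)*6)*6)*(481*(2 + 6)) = 1246752 / 5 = 249350.40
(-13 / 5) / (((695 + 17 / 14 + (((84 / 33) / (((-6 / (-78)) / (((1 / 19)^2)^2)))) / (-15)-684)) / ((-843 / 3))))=219940927206 / 3677001919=59.82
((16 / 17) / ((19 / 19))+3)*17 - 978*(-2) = 2023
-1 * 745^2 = -555025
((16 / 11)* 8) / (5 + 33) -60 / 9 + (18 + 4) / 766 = -1520507 / 240141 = -6.33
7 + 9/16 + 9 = 265/16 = 16.56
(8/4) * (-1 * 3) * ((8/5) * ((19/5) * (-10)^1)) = 1824/5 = 364.80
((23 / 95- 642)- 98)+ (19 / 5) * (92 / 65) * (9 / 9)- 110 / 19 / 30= -13607954 / 18525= -734.57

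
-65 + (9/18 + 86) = 43/2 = 21.50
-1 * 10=-10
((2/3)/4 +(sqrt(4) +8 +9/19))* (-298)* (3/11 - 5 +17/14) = 97778717/8778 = 11139.07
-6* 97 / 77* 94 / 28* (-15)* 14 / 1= 410310 / 77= 5328.70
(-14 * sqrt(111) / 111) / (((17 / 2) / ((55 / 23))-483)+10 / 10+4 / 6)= 1540 * sqrt(111) / 5833679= 0.00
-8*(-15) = 120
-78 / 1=-78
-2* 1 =-2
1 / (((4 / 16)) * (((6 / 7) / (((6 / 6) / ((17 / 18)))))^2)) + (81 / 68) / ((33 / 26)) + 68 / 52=690161 / 82654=8.35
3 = 3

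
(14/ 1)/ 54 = 7/ 27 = 0.26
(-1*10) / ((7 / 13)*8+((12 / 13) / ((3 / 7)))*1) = -65 / 42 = -1.55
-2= -2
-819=-819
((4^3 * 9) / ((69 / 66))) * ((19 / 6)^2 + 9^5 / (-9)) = -83013920 / 23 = -3609300.87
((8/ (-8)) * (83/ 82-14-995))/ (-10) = -16531/ 164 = -100.80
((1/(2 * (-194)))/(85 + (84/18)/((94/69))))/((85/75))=-705/27412976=-0.00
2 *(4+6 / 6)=10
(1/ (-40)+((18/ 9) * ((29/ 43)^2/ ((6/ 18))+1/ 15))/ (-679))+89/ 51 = 1464883657/ 853720280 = 1.72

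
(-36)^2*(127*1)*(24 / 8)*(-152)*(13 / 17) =-975701376 / 17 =-57394198.59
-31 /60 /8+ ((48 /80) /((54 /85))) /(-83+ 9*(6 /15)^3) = -1128179 /14836320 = -0.08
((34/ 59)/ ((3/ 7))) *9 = 714/ 59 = 12.10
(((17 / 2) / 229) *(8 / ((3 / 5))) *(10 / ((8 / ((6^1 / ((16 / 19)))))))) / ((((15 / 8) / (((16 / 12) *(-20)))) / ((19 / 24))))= -306850 / 6183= -49.63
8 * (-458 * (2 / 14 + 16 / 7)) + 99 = -61595 / 7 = -8799.29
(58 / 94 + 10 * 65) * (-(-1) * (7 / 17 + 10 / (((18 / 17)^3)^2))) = 22126313566757 / 4529294496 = 4885.16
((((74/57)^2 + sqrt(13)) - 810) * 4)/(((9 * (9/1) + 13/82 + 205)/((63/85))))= -8.34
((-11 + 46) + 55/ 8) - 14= 223/ 8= 27.88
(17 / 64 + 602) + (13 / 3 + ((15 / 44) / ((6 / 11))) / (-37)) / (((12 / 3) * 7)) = 29957131 / 49728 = 602.42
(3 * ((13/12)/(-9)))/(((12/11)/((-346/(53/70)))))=865865/5724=151.27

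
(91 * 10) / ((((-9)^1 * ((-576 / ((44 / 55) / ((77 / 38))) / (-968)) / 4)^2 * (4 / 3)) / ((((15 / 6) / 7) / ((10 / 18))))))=-2271412 / 6615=-343.37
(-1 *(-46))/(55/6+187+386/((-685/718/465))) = -0.00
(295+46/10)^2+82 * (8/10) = 2245644/25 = 89825.76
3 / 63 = 1 / 21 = 0.05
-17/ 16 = -1.06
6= 6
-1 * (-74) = 74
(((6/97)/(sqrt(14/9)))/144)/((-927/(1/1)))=-sqrt(14)/10070928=-0.00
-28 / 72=-7 / 18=-0.39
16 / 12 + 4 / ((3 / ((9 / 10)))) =38 / 15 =2.53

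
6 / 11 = 0.55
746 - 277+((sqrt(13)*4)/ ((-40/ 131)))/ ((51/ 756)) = 469 - 16506*sqrt(13)/ 85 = -231.16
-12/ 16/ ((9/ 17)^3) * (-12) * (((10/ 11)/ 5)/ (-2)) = -4913/ 891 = -5.51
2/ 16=0.12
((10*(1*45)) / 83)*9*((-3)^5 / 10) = -98415 / 83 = -1185.72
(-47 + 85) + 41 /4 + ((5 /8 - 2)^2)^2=212273 /4096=51.82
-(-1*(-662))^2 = -438244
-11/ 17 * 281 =-181.82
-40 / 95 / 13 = -8 / 247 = -0.03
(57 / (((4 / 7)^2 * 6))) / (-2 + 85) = 931 / 2656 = 0.35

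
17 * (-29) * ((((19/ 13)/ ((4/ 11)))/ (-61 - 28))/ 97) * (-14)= -721259/ 224458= -3.21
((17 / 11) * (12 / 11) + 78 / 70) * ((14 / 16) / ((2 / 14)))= 83013 / 4840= 17.15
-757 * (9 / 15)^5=-183951 / 3125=-58.86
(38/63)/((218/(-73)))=-1387/6867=-0.20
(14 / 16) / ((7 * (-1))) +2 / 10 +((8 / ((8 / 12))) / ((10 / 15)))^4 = 4199043 / 40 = 104976.08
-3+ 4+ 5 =6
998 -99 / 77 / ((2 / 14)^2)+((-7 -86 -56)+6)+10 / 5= 794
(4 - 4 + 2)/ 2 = 1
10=10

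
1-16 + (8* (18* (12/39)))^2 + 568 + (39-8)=430472/169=2547.17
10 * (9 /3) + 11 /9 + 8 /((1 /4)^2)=1433 /9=159.22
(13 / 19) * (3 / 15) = 13 / 95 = 0.14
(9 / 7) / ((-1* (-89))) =9 / 623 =0.01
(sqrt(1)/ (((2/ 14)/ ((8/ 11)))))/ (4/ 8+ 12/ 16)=224/ 55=4.07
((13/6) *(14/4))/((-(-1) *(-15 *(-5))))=91/900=0.10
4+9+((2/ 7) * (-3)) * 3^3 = -71/ 7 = -10.14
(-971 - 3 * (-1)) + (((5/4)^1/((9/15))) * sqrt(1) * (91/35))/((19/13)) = -219859/228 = -964.29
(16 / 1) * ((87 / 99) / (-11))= -464 / 363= -1.28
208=208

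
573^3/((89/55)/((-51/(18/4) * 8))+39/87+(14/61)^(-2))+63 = 1333125716521473/137576591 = 9690062.15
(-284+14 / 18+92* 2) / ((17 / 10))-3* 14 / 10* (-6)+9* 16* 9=966068 / 765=1262.83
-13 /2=-6.50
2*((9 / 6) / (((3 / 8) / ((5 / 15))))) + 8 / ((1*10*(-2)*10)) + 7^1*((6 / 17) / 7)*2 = 4249 / 1275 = 3.33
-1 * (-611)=611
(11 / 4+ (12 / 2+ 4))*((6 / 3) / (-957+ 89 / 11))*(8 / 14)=-33 / 2149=-0.02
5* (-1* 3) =-15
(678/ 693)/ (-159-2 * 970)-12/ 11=-529174/ 484869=-1.09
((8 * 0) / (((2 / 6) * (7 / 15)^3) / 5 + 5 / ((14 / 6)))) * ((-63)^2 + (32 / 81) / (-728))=0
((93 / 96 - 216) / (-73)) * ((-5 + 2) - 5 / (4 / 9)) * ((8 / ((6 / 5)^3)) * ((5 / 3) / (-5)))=16342375 / 252288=64.78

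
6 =6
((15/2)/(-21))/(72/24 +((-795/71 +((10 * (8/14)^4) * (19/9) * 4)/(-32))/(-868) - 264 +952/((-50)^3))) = 7431470156250/5430801695505413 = 0.00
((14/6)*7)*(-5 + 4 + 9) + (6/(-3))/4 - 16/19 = 14743/114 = 129.32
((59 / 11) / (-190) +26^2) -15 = 1381431 / 2090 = 660.97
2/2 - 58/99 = 41/99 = 0.41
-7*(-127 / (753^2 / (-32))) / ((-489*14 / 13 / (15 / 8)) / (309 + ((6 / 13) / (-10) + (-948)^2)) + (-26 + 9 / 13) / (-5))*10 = -25727353371200 / 259530892075581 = -0.10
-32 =-32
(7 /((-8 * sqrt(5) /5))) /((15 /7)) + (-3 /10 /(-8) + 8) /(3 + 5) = 643 /640 - 49 * sqrt(5) /120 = 0.09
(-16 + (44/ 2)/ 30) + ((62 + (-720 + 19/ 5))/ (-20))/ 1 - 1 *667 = -194867/ 300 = -649.56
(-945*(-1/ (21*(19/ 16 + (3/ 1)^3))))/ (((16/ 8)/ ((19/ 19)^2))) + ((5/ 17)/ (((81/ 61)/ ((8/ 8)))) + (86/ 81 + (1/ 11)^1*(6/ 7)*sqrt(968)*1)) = 430879/ 207009 + 12*sqrt(2)/ 7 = 4.51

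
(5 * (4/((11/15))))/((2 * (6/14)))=350/11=31.82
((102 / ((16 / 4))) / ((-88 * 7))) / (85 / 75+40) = -765 / 760144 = -0.00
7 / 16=0.44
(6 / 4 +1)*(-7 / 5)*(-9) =63 / 2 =31.50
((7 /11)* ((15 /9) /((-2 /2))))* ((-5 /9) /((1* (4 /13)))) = 2275 /1188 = 1.91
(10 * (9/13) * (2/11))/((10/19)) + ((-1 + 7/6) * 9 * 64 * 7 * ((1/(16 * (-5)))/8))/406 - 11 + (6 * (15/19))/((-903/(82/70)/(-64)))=-8.22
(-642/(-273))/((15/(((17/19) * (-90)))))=-21828/1729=-12.62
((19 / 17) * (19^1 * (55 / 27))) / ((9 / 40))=794200 / 4131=192.25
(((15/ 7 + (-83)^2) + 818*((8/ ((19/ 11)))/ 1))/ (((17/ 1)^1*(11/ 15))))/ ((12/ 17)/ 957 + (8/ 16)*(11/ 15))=18536350500/ 7949809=2331.67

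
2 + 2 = 4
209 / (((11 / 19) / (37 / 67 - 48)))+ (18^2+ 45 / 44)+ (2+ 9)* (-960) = -80667949 / 2948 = -27363.62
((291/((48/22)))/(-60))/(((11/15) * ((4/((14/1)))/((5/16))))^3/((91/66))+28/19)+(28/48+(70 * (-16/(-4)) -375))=-1297016751104041/13548664938624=-95.73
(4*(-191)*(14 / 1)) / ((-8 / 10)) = 13370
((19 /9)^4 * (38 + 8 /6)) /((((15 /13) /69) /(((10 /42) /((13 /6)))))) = 707382388 /137781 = 5134.11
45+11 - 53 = 3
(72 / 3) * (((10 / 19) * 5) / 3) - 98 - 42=-2260 / 19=-118.95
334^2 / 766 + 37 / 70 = 3918631 / 26810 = 146.16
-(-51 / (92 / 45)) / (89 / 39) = 89505 / 8188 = 10.93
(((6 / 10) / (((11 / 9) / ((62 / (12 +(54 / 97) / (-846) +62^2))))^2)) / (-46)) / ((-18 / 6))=3235769571042 / 4300275673016248915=0.00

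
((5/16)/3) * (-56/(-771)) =35/4626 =0.01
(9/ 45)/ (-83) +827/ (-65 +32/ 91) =-31237538/ 2441445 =-12.79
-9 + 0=-9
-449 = -449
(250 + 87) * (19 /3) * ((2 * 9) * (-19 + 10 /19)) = -709722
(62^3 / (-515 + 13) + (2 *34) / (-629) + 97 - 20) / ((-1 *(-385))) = -3694973 / 3575495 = -1.03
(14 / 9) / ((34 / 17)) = 7 / 9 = 0.78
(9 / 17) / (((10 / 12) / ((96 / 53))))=5184 / 4505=1.15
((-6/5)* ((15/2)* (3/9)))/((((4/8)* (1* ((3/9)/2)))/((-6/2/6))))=18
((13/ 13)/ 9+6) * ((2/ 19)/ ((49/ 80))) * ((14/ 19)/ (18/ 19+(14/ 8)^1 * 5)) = 6400/ 80199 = 0.08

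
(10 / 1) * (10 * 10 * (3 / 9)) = 1000 / 3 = 333.33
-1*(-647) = 647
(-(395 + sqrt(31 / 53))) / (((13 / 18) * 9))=-790 / 13 - 2 * sqrt(1643) / 689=-60.89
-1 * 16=-16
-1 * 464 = -464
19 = 19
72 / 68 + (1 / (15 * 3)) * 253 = 6.68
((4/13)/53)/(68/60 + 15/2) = 120/178451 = 0.00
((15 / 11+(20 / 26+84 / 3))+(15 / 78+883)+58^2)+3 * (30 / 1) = 1249055 / 286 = 4367.33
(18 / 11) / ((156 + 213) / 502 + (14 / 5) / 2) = 0.77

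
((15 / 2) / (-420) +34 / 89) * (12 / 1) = 5445 / 1246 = 4.37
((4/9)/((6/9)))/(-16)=-1/24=-0.04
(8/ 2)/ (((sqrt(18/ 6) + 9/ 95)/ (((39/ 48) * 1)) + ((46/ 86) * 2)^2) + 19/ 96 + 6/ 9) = -408590864118802560/ 1262319317490239 + 236584792616140800 * sqrt(3)/ 1262319317490239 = 0.94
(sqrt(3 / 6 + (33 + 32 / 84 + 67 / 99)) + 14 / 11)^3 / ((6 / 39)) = 6956287 / 7986 + 7812415* sqrt(7376138) / 14087304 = 2377.22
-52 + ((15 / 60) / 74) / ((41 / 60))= -157753 / 3034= -52.00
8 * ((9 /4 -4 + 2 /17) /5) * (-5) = 222 /17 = 13.06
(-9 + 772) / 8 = 763 / 8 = 95.38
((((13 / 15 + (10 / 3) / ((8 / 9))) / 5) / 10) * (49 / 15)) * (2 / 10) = 13573 / 225000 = 0.06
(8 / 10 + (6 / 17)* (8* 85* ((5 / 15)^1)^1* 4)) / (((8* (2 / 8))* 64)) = 401 / 160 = 2.51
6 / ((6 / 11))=11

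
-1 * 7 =-7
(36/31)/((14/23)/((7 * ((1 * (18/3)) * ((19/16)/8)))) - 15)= -47196/605647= -0.08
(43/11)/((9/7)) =301/99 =3.04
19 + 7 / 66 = 1261 / 66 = 19.11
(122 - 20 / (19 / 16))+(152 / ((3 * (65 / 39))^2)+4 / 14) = 370816 / 3325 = 111.52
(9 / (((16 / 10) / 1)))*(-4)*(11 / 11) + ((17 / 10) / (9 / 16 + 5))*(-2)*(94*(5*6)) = -310821 / 178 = -1746.19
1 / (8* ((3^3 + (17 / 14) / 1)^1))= 7 / 1580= 0.00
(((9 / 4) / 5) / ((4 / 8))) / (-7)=-9 / 70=-0.13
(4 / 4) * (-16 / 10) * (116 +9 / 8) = -937 / 5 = -187.40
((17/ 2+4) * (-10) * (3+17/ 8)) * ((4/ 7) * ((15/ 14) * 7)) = -76875/ 28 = -2745.54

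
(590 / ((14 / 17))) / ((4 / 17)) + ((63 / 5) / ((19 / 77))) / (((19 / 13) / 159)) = 434641751 / 50540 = 8599.96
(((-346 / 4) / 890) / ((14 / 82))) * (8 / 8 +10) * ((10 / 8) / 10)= -78023 / 99680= -0.78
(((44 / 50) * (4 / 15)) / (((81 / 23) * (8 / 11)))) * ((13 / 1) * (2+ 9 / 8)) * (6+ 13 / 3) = 1121549 / 29160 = 38.46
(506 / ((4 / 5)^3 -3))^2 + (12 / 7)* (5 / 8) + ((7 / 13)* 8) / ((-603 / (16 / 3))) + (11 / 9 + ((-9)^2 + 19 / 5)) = 6599547066160417 / 159221142990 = 41448.94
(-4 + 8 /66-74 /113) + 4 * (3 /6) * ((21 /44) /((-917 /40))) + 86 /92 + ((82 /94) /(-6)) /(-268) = -1030271536925 /283044136584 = -3.64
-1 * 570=-570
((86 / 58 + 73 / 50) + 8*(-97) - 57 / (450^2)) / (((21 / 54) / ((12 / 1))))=-3026520202 / 126875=-23854.35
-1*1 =-1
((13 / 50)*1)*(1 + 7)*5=52 / 5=10.40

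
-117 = -117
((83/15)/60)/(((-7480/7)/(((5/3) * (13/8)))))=-7553/32313600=-0.00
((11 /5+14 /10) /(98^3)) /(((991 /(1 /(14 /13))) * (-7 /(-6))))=351 /114258355820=0.00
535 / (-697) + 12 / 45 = -5237 / 10455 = -0.50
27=27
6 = 6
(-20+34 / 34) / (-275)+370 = 101769 / 275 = 370.07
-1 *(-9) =9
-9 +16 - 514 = -507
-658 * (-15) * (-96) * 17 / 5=-3221568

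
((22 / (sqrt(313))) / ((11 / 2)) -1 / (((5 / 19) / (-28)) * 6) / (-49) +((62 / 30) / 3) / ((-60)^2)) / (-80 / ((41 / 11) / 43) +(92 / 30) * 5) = 16817503 / 42197652000 -246 * sqrt(313) / 17470721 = 0.00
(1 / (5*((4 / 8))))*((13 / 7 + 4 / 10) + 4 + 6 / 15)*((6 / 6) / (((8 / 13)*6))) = 3029 / 4200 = 0.72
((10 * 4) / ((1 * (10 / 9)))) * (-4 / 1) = -144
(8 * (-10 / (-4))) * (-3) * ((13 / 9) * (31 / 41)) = -65.53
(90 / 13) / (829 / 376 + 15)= 33840 / 84097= 0.40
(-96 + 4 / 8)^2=36481 / 4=9120.25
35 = 35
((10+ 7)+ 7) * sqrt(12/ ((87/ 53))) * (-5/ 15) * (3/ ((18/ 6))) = -16 * sqrt(1537)/ 29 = -21.63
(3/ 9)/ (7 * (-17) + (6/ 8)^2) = -16/ 5685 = -0.00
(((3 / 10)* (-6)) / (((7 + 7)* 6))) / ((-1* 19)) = 0.00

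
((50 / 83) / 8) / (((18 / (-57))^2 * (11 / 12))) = 9025 / 10956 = 0.82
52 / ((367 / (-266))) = -13832 / 367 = -37.69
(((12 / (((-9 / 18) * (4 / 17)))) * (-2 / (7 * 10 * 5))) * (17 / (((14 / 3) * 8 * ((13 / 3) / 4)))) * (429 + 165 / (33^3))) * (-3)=-607575393 / 1926925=-315.31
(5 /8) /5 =1 /8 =0.12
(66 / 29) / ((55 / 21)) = 126 / 145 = 0.87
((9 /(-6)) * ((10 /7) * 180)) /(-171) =300 /133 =2.26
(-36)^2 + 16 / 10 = 6488 / 5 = 1297.60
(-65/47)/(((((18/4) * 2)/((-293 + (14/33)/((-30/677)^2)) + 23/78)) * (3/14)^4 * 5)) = 284255081488/254402775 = 1117.34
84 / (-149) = -84 / 149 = -0.56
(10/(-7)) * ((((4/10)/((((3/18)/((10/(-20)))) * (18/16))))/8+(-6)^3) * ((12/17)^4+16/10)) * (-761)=-544078301536/1252815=-434284.63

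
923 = 923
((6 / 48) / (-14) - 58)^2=42211009 / 12544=3365.04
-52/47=-1.11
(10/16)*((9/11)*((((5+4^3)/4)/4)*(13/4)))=40365/5632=7.17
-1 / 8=-0.12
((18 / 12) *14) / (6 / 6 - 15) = -3 / 2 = -1.50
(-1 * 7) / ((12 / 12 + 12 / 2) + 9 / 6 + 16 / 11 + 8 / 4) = -154 / 263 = -0.59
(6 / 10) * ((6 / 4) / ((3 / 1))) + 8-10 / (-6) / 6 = 386 / 45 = 8.58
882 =882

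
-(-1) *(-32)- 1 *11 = -43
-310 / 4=-155 / 2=-77.50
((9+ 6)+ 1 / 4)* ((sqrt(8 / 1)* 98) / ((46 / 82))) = 122549* sqrt(2) / 23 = 7535.24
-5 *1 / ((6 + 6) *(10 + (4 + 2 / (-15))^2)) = -375 / 22456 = -0.02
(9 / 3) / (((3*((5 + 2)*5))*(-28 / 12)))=-3 / 245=-0.01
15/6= 2.50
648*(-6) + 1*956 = -2932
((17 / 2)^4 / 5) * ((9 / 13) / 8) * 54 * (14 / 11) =142069221 / 22880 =6209.32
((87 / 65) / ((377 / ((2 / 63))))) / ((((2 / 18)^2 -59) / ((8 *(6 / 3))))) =-432 / 14130935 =-0.00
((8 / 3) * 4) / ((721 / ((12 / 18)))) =64 / 6489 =0.01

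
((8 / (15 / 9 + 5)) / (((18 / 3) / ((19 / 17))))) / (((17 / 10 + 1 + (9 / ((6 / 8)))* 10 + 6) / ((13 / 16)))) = 0.00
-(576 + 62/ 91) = -576.68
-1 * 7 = -7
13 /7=1.86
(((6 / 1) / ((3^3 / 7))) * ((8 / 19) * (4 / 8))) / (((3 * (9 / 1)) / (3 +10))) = 728 / 4617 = 0.16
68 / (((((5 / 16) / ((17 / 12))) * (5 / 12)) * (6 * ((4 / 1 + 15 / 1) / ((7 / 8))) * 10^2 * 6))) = 0.01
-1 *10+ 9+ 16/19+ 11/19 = 0.42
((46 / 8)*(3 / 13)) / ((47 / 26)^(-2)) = 152421 / 35152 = 4.34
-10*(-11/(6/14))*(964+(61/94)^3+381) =430184547485/1245876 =345286.81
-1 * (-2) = 2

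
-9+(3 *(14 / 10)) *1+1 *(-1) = -29 / 5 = -5.80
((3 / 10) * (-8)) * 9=-108 / 5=-21.60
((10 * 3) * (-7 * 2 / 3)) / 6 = -70 / 3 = -23.33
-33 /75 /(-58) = 11 /1450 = 0.01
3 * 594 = 1782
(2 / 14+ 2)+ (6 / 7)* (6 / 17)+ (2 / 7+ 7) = 9.73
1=1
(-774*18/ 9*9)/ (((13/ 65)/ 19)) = -1323540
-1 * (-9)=9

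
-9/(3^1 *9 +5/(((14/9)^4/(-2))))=-19208/53979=-0.36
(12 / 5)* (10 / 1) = 24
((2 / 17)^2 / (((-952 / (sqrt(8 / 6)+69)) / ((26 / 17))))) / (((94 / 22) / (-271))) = 77506*sqrt(3) / 82435227+2673957 / 27478409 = 0.10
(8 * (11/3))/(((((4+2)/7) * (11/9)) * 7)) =4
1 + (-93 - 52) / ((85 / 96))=-2767 / 17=-162.76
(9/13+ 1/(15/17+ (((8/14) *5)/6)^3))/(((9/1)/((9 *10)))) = 6899832/405379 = 17.02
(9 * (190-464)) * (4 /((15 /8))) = -26304 /5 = -5260.80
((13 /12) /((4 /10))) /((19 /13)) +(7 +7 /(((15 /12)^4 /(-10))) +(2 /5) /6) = -375293 /19000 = -19.75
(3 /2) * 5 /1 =15 /2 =7.50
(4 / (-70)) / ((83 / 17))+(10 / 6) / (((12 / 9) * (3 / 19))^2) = 5241893 / 139440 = 37.59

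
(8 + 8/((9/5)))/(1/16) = 1792/9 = 199.11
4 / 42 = 2 / 21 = 0.10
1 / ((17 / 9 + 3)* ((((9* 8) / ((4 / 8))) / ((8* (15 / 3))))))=5 / 88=0.06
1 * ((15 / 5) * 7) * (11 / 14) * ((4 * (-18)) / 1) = -1188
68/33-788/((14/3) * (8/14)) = -19367/66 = -293.44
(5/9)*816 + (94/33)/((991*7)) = 34592538/76307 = 453.33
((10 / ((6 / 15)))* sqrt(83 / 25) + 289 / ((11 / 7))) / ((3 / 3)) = 5* sqrt(83) + 2023 / 11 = 229.46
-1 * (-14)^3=2744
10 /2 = 5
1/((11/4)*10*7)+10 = 3852/385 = 10.01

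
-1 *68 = -68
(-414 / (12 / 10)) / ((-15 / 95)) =2185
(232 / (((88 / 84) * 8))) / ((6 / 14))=1421 / 22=64.59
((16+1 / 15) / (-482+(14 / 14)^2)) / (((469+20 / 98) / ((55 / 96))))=-0.00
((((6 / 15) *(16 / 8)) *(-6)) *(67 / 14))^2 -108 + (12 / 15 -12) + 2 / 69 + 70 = 40446524 / 84525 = 478.52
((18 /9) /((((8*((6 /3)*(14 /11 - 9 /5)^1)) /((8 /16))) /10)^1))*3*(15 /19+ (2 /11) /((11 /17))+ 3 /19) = -26475 /6061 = -4.37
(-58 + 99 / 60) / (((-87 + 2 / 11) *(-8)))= -12397 / 152800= -0.08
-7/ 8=-0.88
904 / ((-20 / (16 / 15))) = -3616 / 75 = -48.21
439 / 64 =6.86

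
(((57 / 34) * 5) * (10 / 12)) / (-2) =-475 / 136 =-3.49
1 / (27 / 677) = 677 / 27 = 25.07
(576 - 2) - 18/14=4009/7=572.71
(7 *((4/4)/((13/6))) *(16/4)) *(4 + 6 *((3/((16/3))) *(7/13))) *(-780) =-762300/13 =-58638.46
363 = 363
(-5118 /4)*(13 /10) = -33267 /20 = -1663.35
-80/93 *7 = -560/93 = -6.02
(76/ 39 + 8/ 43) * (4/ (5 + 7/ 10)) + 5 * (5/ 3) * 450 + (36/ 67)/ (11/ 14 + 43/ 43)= 600706443106/ 160111575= 3751.80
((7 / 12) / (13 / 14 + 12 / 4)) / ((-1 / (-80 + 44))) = 294 / 55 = 5.35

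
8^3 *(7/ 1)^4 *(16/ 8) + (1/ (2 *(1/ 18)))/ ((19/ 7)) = 46713919/ 19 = 2458627.32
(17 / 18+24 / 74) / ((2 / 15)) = 4225 / 444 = 9.52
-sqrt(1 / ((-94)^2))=-1 / 94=-0.01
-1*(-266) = 266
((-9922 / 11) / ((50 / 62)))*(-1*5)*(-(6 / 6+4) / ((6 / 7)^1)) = -97867 / 3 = -32622.33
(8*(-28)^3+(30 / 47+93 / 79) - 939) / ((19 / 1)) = -655541974 / 70547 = -9292.27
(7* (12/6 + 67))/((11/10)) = 4830/11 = 439.09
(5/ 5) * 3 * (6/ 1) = 18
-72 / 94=-36 / 47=-0.77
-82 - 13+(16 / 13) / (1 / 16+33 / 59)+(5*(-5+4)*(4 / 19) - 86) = -26108653 / 144989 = -180.07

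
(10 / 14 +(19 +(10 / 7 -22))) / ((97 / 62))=-372 / 679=-0.55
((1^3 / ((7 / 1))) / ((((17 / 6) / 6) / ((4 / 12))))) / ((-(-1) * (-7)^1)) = -0.01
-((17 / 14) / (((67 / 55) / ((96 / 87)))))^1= -14960 / 13601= -1.10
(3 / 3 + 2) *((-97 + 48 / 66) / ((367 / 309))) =-981693 / 4037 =-243.17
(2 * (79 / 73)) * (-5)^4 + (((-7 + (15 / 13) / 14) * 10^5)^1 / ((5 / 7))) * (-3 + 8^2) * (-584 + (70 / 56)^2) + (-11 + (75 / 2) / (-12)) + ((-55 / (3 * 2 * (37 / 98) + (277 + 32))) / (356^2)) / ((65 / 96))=2629924749047076071545 / 76433150872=34408168694.38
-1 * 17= -17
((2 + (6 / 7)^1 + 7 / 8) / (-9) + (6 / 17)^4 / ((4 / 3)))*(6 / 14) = -16966001 / 98220696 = -0.17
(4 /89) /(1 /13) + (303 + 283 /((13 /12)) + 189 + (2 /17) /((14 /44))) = 103838424 /137683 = 754.18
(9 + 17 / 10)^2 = 11449 / 100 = 114.49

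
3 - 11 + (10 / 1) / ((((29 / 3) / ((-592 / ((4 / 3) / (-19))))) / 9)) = 2277488 / 29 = 78534.07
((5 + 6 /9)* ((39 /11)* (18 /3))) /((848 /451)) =27183 /424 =64.11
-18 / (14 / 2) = -18 / 7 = -2.57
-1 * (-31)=31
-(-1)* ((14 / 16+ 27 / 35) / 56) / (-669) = -461 / 10489920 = -0.00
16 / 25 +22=566 / 25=22.64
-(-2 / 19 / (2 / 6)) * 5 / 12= 5 / 38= 0.13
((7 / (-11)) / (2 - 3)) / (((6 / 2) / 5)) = 1.06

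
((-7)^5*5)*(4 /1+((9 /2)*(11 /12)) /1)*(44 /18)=-60085025 /36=-1669028.47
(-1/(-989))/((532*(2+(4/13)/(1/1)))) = 13/15784440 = 0.00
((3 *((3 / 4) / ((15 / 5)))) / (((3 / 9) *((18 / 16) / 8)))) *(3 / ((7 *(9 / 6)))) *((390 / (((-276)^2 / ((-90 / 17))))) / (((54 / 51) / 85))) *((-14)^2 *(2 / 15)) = -1237600 / 4761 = -259.95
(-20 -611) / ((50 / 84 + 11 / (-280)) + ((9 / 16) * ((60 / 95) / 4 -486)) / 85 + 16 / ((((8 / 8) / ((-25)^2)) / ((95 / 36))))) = -60424560 / 2526745357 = -0.02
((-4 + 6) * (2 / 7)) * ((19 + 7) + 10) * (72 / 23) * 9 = 93312 / 161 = 579.58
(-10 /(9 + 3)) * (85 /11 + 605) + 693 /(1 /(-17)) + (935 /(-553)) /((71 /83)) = -15928536814 /1295679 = -12293.58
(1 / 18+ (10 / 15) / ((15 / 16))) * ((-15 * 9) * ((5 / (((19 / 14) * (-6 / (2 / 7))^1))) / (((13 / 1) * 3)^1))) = 115 / 247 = 0.47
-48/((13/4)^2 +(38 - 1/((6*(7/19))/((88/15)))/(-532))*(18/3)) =-564480/2805847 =-0.20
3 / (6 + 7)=3 / 13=0.23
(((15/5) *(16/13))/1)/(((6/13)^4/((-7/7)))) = -2197/27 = -81.37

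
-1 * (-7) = 7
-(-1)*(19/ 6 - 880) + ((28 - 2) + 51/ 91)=-464249/ 546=-850.27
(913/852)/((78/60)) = 4565/5538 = 0.82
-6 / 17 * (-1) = 6 / 17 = 0.35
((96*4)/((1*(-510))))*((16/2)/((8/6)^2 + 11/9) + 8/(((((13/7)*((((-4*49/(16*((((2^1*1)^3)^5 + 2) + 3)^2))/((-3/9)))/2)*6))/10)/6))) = -1128048409088/595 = -1895879679.14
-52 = -52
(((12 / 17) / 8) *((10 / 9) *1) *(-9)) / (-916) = 0.00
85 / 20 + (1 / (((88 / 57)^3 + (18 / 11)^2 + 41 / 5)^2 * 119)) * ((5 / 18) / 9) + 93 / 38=161137669645442657504929 / 24059844116201421651956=6.70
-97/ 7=-13.86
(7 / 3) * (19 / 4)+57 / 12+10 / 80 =383 / 24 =15.96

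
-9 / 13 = -0.69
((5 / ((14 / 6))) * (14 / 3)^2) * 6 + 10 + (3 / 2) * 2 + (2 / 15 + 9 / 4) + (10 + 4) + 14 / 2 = 316.38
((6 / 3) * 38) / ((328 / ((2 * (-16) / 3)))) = -304 / 123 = -2.47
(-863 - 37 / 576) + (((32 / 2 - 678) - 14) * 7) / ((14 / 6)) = -1665253 / 576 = -2891.06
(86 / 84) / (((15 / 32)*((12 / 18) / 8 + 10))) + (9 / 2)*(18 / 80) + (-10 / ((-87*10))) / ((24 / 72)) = 7449017 / 5895120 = 1.26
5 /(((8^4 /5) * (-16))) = -0.00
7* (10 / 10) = 7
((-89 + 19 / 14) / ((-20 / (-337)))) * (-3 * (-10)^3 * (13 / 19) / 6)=-134387175 / 266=-505214.94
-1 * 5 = -5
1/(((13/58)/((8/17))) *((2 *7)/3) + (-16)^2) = 696/179723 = 0.00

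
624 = 624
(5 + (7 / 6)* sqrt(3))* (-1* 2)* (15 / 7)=-150 / 7 - 5* sqrt(3)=-30.09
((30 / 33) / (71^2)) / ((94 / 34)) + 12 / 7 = 1.71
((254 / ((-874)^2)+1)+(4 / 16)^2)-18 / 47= 97632911 / 143608688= 0.68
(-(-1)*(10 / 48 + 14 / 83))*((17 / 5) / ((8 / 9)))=38301 / 26560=1.44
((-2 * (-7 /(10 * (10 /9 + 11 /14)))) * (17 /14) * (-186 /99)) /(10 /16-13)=59024 /433785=0.14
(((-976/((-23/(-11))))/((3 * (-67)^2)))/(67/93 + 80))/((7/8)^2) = -21300224/37978686221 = -0.00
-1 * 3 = -3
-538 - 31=-569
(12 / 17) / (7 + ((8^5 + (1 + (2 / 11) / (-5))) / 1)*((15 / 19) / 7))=4389 / 23022760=0.00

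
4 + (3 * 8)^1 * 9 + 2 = 222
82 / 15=5.47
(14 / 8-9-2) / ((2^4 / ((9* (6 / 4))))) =-999 / 128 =-7.80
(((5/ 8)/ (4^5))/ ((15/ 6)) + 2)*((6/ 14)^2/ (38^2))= 73737/ 289816576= 0.00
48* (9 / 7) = 432 / 7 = 61.71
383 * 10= 3830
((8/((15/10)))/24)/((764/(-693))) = -77/382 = -0.20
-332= -332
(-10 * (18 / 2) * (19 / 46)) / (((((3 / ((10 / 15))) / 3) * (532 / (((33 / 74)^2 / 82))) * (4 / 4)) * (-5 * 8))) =3267 / 1156706432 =0.00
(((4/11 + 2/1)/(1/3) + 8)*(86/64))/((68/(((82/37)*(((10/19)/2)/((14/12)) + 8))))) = 80041963/14723632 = 5.44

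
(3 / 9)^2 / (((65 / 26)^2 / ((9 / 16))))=1 / 100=0.01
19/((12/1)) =19/12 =1.58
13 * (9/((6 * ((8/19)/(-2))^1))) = -741/8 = -92.62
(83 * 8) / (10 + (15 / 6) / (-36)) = 47808 / 715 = 66.86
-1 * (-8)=8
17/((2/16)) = 136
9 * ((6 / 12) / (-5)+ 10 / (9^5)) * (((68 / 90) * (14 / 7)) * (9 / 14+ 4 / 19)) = -227484191 / 196337925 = -1.16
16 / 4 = 4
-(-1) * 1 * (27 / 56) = 27 / 56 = 0.48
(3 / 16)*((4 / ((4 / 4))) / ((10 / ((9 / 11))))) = 27 / 440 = 0.06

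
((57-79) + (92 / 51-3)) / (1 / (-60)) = 23660 / 17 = 1391.76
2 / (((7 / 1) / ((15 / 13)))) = 30 / 91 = 0.33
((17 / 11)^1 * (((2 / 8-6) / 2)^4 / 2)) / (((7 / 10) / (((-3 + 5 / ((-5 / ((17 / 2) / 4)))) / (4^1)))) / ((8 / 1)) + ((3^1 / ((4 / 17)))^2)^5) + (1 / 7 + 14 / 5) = 27649388574673002729553 / 9395423300588704279285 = 2.94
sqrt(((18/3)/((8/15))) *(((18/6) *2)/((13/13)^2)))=3 *sqrt(30)/2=8.22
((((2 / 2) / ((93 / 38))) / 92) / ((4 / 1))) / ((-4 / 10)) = -95 / 34224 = -0.00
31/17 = 1.82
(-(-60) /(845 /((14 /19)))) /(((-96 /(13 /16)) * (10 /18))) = -63 /79040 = -0.00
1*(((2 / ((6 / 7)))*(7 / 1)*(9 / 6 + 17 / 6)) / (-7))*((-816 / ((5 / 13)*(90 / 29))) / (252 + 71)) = 274456 / 12825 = 21.40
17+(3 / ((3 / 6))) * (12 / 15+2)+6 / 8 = 691 / 20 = 34.55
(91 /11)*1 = 91 /11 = 8.27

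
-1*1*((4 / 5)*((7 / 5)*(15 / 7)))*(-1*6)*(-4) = -288 / 5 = -57.60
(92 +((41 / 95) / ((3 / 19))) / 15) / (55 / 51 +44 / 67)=3374857 / 63525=53.13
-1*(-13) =13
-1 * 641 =-641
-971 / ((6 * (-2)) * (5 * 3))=971 / 180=5.39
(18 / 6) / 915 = 1 / 305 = 0.00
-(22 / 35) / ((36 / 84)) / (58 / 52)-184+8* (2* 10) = -11012 / 435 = -25.31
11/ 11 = 1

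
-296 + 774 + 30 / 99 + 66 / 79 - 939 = -1198859 / 2607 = -459.86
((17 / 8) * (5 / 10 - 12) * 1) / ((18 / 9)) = -391 / 32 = -12.22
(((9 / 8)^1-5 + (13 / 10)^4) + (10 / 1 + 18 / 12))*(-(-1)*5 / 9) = 34937 / 6000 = 5.82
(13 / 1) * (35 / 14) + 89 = 243 / 2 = 121.50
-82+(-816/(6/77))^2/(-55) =-9969754/5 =-1993950.80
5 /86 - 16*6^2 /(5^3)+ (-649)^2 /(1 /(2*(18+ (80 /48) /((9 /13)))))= 4989756325903 /290250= 17191236.26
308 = 308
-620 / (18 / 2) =-620 / 9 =-68.89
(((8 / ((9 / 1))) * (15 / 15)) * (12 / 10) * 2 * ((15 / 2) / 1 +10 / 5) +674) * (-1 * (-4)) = 41656 / 15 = 2777.07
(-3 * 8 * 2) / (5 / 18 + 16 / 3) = -864 / 101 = -8.55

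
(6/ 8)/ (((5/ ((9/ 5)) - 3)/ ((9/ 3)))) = -10.12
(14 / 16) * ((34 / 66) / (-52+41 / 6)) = -119 / 11924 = -0.01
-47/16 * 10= -235/8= -29.38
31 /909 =0.03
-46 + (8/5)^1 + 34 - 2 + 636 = 3118/5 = 623.60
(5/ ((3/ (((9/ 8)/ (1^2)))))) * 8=15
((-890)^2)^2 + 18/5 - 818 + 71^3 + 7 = 3137113835518/5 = 627422767103.60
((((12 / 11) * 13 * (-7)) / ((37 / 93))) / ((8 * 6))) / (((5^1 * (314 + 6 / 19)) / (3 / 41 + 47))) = -0.16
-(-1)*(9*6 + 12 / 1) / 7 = 66 / 7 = 9.43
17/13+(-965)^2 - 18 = 12105708/13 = 931208.31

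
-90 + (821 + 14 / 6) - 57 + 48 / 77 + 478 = 266795 / 231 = 1154.96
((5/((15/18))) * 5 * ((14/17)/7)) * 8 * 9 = 4320/17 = 254.12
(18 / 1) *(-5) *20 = -1800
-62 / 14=-31 / 7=-4.43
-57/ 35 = -1.63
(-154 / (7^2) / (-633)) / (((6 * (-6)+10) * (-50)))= 11 / 2880150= 0.00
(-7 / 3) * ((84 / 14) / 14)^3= -9 / 49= -0.18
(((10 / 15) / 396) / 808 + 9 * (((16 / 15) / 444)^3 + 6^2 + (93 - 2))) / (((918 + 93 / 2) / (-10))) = -10420306105310539 / 879298794326700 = -11.85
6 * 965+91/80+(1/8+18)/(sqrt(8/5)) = 145 * sqrt(10)/32+463291/80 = 5805.47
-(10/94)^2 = -25/2209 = -0.01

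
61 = 61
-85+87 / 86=-7223 / 86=-83.99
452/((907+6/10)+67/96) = 216960/435983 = 0.50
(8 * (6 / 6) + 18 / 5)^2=3364 / 25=134.56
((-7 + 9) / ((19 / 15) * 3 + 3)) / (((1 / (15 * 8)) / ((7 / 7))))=35.29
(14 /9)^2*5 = 12.10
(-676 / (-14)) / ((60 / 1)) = 169 / 210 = 0.80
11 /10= 1.10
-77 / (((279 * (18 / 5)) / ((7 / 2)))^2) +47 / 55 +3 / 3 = 10284769597 / 5548506480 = 1.85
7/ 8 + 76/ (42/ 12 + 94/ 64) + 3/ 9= 20993/ 1272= 16.50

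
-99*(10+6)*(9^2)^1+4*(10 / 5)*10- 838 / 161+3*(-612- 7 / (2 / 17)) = -41938473 / 322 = -130243.70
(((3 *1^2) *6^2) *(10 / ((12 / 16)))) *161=231840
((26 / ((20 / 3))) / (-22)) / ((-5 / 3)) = 117 / 1100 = 0.11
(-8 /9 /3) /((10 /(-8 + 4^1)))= 0.12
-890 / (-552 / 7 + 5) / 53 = 0.23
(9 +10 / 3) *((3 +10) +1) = 518 / 3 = 172.67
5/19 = 0.26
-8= -8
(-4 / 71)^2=16 / 5041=0.00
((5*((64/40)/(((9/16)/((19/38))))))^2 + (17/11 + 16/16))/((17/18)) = 94648/1683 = 56.24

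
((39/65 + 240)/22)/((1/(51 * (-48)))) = -1472472/55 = -26772.22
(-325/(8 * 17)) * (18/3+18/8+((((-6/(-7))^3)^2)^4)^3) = -75414868539592709759423806729858043169516029307779607987669807525/3825232004512652984317035603363424088303502740953343152335821344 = -19.72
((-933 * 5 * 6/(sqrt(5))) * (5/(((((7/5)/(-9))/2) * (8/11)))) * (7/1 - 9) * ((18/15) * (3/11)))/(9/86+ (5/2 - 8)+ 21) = -97489170 * sqrt(5)/4697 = -46410.99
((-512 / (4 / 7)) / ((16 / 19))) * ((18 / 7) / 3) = -912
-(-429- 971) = 1400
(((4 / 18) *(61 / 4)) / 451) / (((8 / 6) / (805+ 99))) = 6893 / 1353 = 5.09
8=8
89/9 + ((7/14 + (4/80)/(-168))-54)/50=4444717/504000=8.82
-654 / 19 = -34.42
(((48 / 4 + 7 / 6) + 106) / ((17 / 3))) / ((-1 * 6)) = -715 / 204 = -3.50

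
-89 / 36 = -2.47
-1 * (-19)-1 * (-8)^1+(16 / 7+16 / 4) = 233 / 7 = 33.29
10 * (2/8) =5/2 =2.50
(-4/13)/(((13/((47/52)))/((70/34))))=-1645/37349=-0.04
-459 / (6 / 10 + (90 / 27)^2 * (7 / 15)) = -61965 / 781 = -79.34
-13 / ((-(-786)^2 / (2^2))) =13 / 154449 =0.00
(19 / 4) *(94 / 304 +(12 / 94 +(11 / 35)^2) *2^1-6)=-45839127 / 1842400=-24.88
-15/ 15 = -1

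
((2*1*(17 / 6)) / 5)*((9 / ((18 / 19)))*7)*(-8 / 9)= -9044 / 135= -66.99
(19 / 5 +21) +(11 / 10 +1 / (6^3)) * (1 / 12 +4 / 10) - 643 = -40024763 / 64800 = -617.67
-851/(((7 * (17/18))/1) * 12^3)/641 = -851/7322784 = -0.00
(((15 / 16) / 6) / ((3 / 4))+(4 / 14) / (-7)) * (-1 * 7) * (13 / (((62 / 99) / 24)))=-253539 / 434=-584.19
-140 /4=-35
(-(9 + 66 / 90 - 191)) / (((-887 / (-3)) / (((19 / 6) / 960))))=0.00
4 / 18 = 2 / 9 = 0.22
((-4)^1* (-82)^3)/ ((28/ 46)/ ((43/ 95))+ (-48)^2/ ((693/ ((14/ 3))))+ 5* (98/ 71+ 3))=5110579266144/ 89818853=56898.74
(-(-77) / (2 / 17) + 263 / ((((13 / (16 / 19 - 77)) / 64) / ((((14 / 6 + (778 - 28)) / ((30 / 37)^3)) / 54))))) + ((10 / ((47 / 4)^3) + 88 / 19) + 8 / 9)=-36127119701325836429 / 14021010636750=-2576641.63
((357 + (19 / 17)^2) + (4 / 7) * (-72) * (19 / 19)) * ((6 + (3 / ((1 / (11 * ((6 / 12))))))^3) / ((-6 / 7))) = -3847432235 / 2312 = -1664114.29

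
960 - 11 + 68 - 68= 949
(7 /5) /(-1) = -7 /5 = -1.40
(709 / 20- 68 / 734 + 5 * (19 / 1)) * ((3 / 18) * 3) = 956823 / 14680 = 65.18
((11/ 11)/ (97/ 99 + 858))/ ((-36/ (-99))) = 1089/ 340156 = 0.00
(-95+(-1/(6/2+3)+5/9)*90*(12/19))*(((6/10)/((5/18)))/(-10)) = 15.75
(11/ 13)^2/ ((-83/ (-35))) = 0.30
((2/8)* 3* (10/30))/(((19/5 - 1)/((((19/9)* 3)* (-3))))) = -95/56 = -1.70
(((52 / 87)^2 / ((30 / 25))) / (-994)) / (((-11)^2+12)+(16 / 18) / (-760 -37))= -2693860 / 1196251427931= -0.00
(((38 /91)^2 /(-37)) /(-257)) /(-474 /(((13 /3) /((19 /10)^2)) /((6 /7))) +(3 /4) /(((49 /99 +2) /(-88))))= -685900 /13649279714343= -0.00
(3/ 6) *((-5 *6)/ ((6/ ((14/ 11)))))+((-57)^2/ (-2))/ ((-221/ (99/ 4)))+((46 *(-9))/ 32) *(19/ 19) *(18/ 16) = 51091543/ 311168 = 164.19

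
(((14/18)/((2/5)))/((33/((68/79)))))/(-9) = -1190/211167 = -0.01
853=853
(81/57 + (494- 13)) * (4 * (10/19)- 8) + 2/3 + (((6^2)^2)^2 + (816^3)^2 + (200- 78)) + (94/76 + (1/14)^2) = 62665062983581984047113/212268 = 295216721237218912.16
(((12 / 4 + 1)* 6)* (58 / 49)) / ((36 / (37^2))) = 158804 / 147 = 1080.30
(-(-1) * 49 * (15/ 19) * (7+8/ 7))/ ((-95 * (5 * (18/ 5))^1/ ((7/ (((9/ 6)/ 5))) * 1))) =-245/ 57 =-4.30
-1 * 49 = -49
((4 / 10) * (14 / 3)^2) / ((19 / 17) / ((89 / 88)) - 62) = -42364 / 296145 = -0.14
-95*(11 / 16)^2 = -11495 / 256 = -44.90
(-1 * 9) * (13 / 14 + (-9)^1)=1017 / 14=72.64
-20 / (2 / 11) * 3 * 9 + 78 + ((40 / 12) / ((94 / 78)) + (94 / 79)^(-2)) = -25523031 / 8836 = -2888.53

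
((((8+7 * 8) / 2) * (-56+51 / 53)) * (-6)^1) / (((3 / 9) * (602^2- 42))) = 840096 / 9602593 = 0.09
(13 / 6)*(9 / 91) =3 / 14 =0.21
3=3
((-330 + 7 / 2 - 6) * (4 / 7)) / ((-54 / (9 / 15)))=2.11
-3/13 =-0.23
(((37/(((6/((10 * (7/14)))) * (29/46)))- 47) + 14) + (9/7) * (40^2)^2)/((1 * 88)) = 250561211/6699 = 37402.78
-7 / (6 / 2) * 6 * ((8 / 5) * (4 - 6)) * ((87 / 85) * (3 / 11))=58464 / 4675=12.51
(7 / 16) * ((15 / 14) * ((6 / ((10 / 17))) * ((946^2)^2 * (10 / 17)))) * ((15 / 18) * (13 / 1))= 24401649402487.50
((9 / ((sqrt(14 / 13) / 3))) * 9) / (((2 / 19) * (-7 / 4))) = -4617 * sqrt(182) / 49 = -1271.16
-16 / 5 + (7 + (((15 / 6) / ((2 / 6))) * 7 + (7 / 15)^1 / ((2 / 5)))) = 862 / 15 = 57.47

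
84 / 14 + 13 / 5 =43 / 5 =8.60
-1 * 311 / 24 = -12.96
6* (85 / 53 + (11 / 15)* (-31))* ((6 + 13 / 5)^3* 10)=-5342234344 / 6625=-806375.00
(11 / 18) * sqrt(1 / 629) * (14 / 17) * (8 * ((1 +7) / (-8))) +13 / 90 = 13 / 90 -616 * sqrt(629) / 96237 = -0.02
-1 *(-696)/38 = 348/19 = 18.32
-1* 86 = -86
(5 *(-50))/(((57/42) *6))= -1750/57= -30.70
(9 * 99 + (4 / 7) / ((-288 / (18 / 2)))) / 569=1.57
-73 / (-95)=73 / 95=0.77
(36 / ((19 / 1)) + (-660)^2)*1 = 8276436 / 19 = 435601.89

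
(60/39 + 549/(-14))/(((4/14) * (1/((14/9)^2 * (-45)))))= 1679965/117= 14358.68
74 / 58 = 37 / 29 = 1.28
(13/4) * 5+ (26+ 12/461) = 77957/1844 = 42.28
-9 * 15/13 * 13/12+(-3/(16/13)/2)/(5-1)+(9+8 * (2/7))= -241/896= -0.27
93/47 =1.98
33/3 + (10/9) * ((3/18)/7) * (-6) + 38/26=10076/819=12.30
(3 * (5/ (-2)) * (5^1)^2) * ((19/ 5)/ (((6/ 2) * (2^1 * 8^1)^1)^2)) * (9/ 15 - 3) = 0.74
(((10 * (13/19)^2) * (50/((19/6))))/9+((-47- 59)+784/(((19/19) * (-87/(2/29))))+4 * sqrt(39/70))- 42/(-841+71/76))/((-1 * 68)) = 54335860543393/37565040527610- sqrt(2730)/1190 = 1.40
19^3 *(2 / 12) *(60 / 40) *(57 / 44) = 390963 / 176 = 2221.38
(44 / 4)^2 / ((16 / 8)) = 121 / 2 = 60.50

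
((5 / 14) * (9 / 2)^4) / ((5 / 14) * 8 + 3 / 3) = 1215 / 32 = 37.97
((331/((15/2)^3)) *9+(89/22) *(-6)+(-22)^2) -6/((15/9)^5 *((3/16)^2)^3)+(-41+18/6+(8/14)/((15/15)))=-10308.06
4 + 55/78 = 367/78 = 4.71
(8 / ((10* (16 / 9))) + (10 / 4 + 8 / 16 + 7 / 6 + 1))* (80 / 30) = 14.98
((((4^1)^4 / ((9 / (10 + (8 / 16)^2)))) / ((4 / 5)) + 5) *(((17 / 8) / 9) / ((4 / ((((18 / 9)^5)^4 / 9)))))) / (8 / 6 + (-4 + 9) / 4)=7408844800 / 7533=983518.49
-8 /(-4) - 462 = -460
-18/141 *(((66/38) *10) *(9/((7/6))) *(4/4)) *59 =-6308280/6251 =-1009.16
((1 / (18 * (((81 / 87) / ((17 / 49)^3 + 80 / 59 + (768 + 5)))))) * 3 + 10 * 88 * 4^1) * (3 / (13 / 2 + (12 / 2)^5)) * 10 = 748015645820 / 53038404531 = 14.10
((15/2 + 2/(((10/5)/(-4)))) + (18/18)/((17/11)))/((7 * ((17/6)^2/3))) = 7614/34391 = 0.22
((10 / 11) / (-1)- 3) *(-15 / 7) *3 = 1935 / 77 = 25.13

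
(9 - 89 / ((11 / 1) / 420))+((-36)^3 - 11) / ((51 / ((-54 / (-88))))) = -2955111 / 748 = -3950.68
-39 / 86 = -0.45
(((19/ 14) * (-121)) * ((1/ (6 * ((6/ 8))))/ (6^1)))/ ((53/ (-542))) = 623029/ 10017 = 62.20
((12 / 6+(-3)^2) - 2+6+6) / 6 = 7 / 2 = 3.50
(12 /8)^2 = 9 /4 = 2.25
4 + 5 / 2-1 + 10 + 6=43 / 2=21.50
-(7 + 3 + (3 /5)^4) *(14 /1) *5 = -88634 /125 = -709.07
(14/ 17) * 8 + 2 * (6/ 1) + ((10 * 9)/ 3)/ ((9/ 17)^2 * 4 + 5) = 706394/ 30073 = 23.49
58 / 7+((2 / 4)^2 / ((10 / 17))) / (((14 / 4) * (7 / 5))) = 1641 / 196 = 8.37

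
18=18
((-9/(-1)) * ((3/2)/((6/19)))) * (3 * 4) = 513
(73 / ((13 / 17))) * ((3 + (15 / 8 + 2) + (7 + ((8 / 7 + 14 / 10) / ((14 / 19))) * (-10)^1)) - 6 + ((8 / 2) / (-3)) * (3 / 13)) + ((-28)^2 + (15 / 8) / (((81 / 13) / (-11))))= -1602063929 / 894348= -1791.32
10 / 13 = 0.77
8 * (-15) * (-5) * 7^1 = 4200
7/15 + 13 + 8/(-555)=7466/555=13.45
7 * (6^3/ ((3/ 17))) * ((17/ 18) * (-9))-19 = -72847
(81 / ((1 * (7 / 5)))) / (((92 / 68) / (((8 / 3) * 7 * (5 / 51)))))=1800 / 23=78.26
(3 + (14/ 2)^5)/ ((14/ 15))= 126075/ 7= 18010.71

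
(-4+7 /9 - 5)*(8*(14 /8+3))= -2812 /9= -312.44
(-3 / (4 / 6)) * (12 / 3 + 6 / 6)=-45 / 2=-22.50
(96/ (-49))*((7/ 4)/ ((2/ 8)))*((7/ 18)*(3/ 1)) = -16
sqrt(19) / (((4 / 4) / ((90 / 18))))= 5 *sqrt(19)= 21.79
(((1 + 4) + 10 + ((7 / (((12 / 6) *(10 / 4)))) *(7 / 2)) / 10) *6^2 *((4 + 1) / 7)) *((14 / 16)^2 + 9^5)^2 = 39821739516512145 / 28672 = 1388872053449.78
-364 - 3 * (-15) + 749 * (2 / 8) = -131.75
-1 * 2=-2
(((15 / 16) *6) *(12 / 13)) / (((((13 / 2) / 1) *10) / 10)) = 135 / 169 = 0.80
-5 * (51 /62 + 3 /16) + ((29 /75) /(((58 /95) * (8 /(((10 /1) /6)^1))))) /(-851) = -1199149 /237429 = -5.05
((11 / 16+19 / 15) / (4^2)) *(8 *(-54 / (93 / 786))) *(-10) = 552951 / 124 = 4459.28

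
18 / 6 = 3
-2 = -2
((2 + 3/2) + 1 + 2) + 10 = 33/2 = 16.50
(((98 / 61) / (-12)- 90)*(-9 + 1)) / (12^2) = 32989 / 6588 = 5.01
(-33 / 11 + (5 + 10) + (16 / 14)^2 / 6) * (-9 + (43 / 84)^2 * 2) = -13426447 / 129654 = -103.56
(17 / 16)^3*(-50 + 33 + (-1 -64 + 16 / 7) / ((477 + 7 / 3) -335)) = -64905643 / 3103744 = -20.91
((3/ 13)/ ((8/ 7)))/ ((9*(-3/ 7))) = -49/ 936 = -0.05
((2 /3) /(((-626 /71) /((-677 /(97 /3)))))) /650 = 48067 /19734650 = 0.00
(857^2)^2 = 539415333601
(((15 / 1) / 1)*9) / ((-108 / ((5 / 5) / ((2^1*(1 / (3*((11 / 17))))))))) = -165 / 136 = -1.21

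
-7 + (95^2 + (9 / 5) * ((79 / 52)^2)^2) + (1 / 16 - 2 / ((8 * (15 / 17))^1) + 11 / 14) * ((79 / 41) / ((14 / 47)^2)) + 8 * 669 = 22197262230235297 / 1542348837120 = 14391.86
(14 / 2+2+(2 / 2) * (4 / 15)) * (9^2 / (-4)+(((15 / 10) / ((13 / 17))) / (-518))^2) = -34037250951 / 181387024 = -187.65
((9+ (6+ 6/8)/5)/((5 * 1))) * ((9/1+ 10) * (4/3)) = 1311/25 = 52.44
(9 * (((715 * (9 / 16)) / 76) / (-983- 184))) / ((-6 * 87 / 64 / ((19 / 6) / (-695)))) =-143 / 6272236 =-0.00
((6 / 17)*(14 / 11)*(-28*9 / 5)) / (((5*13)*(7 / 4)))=-12096 / 60775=-0.20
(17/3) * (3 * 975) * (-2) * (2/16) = -16575/4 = -4143.75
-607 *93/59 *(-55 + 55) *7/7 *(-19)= 0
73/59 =1.24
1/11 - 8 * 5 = -439/11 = -39.91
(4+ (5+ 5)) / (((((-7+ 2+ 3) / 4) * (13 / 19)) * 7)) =-76 / 13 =-5.85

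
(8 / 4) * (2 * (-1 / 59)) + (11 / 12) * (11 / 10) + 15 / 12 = 15509 / 7080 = 2.19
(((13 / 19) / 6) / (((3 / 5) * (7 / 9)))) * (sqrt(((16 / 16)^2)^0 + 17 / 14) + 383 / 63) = 65 * sqrt(434) / 3724 + 24895 / 16758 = 1.85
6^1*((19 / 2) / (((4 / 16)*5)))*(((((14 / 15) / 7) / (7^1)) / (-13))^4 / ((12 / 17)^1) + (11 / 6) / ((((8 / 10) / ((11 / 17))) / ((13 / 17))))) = 51.71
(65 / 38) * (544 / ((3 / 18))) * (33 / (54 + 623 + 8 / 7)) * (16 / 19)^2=192.67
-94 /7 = -13.43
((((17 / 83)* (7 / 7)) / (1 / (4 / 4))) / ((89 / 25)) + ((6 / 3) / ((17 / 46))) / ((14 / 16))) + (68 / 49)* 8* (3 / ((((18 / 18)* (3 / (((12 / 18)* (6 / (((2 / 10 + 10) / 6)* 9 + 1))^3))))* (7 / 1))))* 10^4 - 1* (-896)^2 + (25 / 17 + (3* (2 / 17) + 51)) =-149648588050379122877 / 186540850986959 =-802229.58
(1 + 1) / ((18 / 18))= 2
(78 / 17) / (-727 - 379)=-39 / 9401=-0.00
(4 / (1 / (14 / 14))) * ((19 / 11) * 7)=532 / 11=48.36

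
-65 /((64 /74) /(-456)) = 137085 /4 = 34271.25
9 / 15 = 3 / 5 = 0.60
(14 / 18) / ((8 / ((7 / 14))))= 0.05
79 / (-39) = -79 / 39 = -2.03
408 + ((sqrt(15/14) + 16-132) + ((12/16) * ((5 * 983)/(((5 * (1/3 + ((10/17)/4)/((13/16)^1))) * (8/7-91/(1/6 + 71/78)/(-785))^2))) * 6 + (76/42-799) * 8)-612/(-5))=-38670590896142/83487556845 + sqrt(210)/14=-462.15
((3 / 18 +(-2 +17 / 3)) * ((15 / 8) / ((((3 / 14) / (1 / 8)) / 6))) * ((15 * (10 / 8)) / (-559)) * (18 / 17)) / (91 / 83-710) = 15033375 / 11928469696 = 0.00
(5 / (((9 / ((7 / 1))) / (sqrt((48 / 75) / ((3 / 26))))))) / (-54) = -14*sqrt(78) / 729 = -0.17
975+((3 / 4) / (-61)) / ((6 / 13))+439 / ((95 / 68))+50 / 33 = 1974646853 / 1529880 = 1290.72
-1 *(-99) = 99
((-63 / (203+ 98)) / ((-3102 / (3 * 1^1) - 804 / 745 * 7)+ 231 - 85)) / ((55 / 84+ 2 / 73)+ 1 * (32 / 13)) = 14847105 / 199710292157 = 0.00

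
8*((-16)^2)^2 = 524288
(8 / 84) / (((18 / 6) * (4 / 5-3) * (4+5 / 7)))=-10 / 3267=-0.00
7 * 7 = 49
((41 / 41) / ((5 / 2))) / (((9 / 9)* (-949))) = -2 / 4745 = -0.00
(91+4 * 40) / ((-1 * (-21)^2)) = -251 / 441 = -0.57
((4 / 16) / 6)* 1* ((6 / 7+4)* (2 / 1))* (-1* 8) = -68 / 21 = -3.24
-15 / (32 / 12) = -45 / 8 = -5.62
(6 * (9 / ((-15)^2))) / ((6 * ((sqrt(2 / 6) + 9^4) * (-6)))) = -0.00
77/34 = 2.26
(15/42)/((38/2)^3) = 5/96026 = 0.00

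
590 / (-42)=-295 / 21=-14.05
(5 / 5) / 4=0.25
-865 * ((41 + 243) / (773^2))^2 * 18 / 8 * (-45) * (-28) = -197790692400 / 357040905841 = -0.55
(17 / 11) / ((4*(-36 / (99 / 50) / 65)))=-221 / 160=-1.38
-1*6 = -6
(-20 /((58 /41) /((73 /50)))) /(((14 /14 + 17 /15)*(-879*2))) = 2993 /543808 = 0.01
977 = 977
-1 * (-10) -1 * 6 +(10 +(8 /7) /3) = 302 /21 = 14.38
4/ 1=4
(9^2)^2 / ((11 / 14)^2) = 10627.74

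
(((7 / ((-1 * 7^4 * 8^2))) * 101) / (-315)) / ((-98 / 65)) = -1313 / 135531648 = -0.00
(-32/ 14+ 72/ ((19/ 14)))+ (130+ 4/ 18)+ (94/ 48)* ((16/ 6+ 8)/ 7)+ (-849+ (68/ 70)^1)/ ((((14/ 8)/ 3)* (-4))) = 22933913/ 41895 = 547.41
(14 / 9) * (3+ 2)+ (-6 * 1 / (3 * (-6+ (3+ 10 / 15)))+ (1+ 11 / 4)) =12.38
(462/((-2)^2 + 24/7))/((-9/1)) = -539/78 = -6.91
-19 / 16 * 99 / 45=-209 / 80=-2.61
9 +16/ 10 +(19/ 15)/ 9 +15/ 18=625/ 54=11.57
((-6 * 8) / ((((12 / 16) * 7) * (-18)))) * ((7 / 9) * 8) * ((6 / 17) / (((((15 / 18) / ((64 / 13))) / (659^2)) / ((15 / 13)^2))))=142305198080 / 37349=3810147.48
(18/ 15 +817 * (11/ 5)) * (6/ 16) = 26979/ 40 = 674.48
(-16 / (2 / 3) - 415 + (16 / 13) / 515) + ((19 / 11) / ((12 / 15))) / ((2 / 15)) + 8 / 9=-2237181833 / 5302440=-421.92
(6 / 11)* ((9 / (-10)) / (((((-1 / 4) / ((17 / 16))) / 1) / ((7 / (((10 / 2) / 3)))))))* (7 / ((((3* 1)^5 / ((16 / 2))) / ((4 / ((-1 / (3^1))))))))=-6664 / 275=-24.23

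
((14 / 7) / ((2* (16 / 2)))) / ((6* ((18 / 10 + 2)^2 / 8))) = 25 / 2166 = 0.01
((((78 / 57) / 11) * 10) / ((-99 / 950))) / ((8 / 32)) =-52000 / 1089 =-47.75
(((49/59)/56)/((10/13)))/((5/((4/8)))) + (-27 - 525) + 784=232.00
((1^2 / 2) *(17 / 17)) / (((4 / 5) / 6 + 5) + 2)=15 / 214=0.07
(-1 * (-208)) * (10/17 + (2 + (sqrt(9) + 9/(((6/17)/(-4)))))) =-340912/17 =-20053.65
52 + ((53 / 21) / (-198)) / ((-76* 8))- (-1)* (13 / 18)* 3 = 136936853 / 2528064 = 54.17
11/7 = 1.57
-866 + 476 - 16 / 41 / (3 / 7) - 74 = -57184 / 123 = -464.91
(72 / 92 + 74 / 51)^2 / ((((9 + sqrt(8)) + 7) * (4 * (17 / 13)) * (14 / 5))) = 0.02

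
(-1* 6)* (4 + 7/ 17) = -450/ 17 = -26.47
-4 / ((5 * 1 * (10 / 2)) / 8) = -1.28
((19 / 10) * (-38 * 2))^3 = -376367048 / 125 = -3010936.38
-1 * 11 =-11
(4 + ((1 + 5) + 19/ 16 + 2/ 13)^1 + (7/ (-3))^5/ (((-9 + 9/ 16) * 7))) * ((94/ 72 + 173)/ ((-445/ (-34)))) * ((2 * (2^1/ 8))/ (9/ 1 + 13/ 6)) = 364305890641/ 48825807264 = 7.46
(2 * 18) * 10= 360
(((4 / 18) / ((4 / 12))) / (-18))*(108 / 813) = -4 / 813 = -0.00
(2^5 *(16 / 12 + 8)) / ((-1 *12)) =-224 / 9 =-24.89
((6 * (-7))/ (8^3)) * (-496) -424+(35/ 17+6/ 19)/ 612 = -303083659/ 790704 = -383.31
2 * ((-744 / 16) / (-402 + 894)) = -31 / 164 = -0.19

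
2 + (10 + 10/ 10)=13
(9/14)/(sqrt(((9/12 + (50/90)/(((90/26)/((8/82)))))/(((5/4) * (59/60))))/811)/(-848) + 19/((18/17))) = 0.04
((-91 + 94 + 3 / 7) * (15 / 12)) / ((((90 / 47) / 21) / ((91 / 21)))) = 611 / 3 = 203.67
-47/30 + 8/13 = -371/390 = -0.95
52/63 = 0.83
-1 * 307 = -307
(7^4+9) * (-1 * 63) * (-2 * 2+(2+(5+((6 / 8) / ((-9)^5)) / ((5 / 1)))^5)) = -49807231631386247200285248555908813 / 105042229566251864840640000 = -474163884.73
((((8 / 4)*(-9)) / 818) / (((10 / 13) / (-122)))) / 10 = 7137 / 20450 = 0.35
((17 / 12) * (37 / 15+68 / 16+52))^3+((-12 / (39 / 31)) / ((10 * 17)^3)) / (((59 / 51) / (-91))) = 3662980006617978313 / 6364251648000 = 575555.49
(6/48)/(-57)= -1/456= -0.00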